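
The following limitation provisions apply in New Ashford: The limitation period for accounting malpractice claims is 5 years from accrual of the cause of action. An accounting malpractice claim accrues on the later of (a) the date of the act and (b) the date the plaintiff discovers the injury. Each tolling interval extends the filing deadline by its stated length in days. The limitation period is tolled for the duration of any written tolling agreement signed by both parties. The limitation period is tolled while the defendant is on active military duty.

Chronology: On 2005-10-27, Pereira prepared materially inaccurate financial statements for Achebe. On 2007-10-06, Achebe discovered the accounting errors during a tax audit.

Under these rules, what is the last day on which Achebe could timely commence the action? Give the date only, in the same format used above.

The claim accrued on 2007-10-06 — the later of the 2005-10-27 act and the 2007-10-06 discovery.
The untolled deadline — 5 years after 2007-10-06 — is 2012-10-06.

2012-10-06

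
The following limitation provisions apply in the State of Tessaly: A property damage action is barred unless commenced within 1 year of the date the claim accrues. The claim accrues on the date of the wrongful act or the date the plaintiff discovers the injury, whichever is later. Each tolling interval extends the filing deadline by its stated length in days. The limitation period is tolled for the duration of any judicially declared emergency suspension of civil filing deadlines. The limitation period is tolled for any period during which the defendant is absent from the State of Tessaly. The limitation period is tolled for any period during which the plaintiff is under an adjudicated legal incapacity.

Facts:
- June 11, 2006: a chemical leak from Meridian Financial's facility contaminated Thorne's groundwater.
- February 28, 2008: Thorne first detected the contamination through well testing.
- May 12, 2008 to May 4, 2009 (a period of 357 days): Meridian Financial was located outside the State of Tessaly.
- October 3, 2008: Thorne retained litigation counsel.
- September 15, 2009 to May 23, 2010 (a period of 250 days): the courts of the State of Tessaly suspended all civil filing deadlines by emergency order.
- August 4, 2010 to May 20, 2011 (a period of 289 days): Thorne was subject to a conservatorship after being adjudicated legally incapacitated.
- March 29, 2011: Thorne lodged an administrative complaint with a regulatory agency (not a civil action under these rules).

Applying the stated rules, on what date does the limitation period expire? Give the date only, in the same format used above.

August 13, 2011

Taking the later of the act (June 11, 2006) and discovery (February 28, 2008), the claim accrued on February 28, 2008.
1 year from February 28, 2008 is February 28, 2009.
The period was tolled for 357 days by the defendant's absence from the jurisdiction (May 12, 2008 to May 4, 2009), pushing the deadline to February 20, 2010.
The emergency suspension of filing deadlines from September 15, 2009 to May 23, 2010 tolled the period for 250 days, extending the deadline to October 28, 2010.
The plaintiff's legal incapacity from August 4, 2010 to May 20, 2011 tolled the period for 289 days, extending the deadline to August 13, 2011.
The other events in the timeline have no effect on the limitation period under the stated rules.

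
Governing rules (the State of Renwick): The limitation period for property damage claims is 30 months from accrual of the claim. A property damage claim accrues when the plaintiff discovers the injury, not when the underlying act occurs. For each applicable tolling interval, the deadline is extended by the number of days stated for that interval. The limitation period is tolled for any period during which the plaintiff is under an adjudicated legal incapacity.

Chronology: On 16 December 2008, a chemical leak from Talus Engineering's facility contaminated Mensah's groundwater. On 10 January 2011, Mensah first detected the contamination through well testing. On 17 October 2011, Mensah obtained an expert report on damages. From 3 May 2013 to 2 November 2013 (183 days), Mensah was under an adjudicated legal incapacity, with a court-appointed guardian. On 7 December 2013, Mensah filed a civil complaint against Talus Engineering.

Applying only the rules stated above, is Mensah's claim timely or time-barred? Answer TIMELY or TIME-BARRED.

Accrual is tied to discovery, so the period began on 10 January 2011 rather than on 16 December 2008 when the act occurred.
The untolled deadline — 30 months after 10 January 2011 — is 10 July 2013.
Because the plaintiff's legal incapacity ran from 3 May 2013 to 2 November 2013, the deadline is extended by 183 days to 9 January 2014.
The other events in the timeline have no effect on the limitation period under the stated rules.
Mensah filed on 7 December 2013, before the 9 January 2014 deadline, so the action is timely.

TIMELY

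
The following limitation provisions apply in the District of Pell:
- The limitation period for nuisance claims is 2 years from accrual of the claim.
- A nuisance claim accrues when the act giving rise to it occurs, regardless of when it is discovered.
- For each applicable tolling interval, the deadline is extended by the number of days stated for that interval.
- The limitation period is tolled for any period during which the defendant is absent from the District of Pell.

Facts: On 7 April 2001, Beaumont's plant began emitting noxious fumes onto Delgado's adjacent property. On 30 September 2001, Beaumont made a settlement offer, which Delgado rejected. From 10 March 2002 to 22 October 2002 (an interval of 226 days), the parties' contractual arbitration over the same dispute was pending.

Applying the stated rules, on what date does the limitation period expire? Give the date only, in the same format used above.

The claim accrued on 7 April 2001, when the wrongful act occurred.
The untolled deadline — 2 years after 7 April 2001 — is 7 April 2003.
The pending related arbitration from 10 March 2002 to 22 October 2002 does not toll the period, because no stated rule makes a pending arbitration a tolling event.
None of the other events listed affects the running of the period under the stated rules.

7 April 2003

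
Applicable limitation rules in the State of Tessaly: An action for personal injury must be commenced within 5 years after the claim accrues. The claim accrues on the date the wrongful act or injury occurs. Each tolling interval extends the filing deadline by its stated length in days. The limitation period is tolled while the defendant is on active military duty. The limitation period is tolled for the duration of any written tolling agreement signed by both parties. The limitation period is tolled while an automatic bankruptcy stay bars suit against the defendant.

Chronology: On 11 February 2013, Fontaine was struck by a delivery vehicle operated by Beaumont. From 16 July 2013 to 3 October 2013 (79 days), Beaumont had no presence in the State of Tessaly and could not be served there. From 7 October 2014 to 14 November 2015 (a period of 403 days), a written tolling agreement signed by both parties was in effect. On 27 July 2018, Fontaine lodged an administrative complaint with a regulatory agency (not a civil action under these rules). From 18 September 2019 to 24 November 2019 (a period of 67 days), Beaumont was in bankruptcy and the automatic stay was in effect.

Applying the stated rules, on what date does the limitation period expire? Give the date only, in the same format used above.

The claim accrued on 11 February 2013, the date of the act.
The untolled deadline — 5 years after 11 February 2013 — is 11 February 2018.
The period was tolled for 403 days by the written tolling agreement (7 October 2014 to 14 November 2015), pushing the deadline to 21 March 2019.
The automatic bankruptcy stay from 18 September 2019 to 24 November 2019 began after the period had already run on 21 March 2019, so it has no tolling effect.
Although the defendant's absence ran from 16 July 2013 to 3 October 2013, the stated rules do not make that a tolling event, so it is disregarded.
None of the other events listed affects the running of the period under the stated rules.

21 March 2019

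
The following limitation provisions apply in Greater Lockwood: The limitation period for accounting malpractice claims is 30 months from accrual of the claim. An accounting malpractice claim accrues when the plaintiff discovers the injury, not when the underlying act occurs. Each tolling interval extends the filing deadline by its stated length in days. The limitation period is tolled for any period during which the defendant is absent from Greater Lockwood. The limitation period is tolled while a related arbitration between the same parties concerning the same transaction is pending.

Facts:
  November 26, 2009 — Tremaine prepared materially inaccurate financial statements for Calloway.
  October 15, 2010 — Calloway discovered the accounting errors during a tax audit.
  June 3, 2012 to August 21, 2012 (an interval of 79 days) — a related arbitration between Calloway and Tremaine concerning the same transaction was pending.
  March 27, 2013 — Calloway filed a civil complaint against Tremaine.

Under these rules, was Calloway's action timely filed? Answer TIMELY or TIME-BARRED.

TIMELY

Under the discovery rule, the claim accrued on October 15, 2010, when Calloway discovered the injury — not on the November 26, 2009 date of the underlying act.
Adding the 30 months base period to October 15, 2010 gives a deadline of April 15, 2013, before any tolling.
Because the pending related arbitration ran from June 3, 2012 to August 21, 2012, the deadline is extended by 79 days to July 3, 2013.
The March 27, 2013 filing precedes the July 3, 2013 deadline; the claim is timely.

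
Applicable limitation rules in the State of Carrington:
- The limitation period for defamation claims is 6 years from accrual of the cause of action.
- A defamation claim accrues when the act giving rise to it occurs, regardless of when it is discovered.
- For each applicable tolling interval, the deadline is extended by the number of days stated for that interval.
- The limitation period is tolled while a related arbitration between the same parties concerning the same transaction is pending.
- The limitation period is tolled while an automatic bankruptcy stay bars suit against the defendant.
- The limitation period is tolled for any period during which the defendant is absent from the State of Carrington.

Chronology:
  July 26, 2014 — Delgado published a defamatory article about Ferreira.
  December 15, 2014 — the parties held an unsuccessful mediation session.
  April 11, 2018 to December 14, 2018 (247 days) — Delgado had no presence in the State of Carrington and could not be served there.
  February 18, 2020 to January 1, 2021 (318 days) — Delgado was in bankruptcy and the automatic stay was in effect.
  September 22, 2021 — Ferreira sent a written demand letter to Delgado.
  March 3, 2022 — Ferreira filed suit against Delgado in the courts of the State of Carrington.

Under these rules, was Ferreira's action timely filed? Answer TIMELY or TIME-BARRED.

The cause of action accrued on July 26, 2014, the date of the act.
6 years from July 26, 2014 is July 26, 2020.
The defendant's absence from the jurisdiction from April 11, 2018 to December 14, 2018 tolled the period for 247 days, extending the deadline to March 30, 2021.
The automatic bankruptcy stay from February 18, 2020 to January 1, 2021 tolled the period for 318 days, extending the deadline to February 11, 2022.
None of the other events listed affects the running of the period under the stated rules.
Filing on March 3, 2022 missed the February 11, 2022 deadline — the action is time-barred.

TIME-BARRED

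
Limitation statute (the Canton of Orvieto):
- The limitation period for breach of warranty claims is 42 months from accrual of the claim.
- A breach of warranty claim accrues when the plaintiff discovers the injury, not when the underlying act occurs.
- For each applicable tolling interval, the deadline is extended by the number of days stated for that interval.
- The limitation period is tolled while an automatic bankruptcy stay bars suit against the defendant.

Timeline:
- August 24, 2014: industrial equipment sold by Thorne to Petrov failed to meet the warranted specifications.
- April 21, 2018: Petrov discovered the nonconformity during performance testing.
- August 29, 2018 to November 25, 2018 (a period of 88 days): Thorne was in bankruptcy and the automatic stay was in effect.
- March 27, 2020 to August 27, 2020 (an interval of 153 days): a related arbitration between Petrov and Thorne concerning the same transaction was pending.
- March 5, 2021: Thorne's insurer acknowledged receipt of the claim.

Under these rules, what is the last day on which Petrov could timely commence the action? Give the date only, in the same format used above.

Under the discovery rule, the claim accrued on April 21, 2018, when Petrov discovered the injury — not on the August 24, 2014 date of the underlying act.
Adding the 42 months base period to April 21, 2018 gives a deadline of October 21, 2021, before any tolling.
The period was tolled for 88 days by the automatic bankruptcy stay (August 29, 2018 to November 25, 2018), pushing the deadline to January 17, 2022.
No stated provision tolls the period for a pending arbitration, so the interval from March 27, 2020 to August 27, 2020 has no effect on the deadline.
Nothing else in the chronology tolls or restarts the period.

January 17, 2022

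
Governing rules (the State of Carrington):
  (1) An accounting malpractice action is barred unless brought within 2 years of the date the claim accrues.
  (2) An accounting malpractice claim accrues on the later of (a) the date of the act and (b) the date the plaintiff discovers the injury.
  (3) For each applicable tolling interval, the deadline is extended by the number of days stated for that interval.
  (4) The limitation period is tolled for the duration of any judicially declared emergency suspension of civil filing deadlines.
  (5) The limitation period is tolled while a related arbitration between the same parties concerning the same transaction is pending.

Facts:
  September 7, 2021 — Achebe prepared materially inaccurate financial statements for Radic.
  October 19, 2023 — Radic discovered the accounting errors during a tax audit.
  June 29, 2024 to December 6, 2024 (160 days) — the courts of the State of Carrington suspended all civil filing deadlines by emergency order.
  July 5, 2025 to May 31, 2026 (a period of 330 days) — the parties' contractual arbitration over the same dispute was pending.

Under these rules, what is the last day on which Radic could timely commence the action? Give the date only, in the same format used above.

The claim accrued on October 19, 2023 — the later of the September 7, 2021 act and the October 19, 2023 discovery.
The untolled deadline — 2 years after October 19, 2023 — is October 19, 2025.
The emergency suspension of filing deadlines from June 29, 2024 to December 6, 2024 tolled the period for 160 days, extending the deadline to March 28, 2026.
The period was tolled for 330 days by the pending related arbitration (July 5, 2025 to May 31, 2026), pushing the deadline to February 21, 2027.

February 21, 2027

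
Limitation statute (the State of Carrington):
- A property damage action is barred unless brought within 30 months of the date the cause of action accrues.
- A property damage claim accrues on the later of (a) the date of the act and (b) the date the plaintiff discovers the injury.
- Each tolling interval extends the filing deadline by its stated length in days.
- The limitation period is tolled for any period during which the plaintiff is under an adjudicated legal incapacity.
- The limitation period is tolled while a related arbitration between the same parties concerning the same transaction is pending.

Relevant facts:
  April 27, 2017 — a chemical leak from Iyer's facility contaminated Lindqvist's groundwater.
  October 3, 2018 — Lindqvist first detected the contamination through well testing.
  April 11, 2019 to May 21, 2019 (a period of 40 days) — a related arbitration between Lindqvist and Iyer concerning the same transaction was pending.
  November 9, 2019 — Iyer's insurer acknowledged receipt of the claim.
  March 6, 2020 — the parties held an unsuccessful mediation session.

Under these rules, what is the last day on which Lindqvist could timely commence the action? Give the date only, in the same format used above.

May 13, 2021

Taking the later of the act (April 27, 2017) and discovery (October 3, 2018), the claim accrued on October 3, 2018.
30 months from October 3, 2018 is April 3, 2021.
The period was tolled for 40 days by the pending related arbitration (April 11, 2019 to May 21, 2019), pushing the deadline to May 13, 2021.
The other events in the timeline have no effect on the limitation period under the stated rules.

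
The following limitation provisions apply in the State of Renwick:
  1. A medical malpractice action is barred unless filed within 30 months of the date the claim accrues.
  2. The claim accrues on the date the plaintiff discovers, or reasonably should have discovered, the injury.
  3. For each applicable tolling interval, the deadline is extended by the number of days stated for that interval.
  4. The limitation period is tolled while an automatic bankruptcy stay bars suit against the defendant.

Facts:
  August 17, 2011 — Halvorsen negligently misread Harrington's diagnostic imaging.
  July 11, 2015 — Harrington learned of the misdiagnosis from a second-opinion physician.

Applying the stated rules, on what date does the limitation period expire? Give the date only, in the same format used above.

January 11, 2018

Under the discovery rule, the claim accrued on July 11, 2015, when Harrington discovered the injury — not on the August 17, 2011 date of the underlying act.
30 months from July 11, 2015 is January 11, 2018.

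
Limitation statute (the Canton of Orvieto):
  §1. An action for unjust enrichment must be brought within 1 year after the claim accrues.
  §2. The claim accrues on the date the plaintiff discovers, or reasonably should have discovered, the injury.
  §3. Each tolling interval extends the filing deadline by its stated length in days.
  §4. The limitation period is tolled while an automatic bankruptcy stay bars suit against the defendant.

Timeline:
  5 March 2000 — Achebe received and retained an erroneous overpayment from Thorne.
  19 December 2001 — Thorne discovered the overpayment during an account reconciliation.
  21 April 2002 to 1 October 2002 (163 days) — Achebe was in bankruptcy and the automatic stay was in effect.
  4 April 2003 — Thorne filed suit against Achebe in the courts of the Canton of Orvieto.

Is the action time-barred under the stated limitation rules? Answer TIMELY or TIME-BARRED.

TIMELY

The claim did not accrue until Thorne discovered the injury on 19 December 2001; the 5 March 2000 act date does not start the clock under the stated rule.
1 year from 19 December 2001 is 19 December 2002.
The automatic bankruptcy stay from 21 April 2002 to 1 October 2002 tolled the period for 163 days, extending the deadline to 31 May 2003.
Thorne filed on 4 April 2003, before the 31 May 2003 deadline, so the action is timely.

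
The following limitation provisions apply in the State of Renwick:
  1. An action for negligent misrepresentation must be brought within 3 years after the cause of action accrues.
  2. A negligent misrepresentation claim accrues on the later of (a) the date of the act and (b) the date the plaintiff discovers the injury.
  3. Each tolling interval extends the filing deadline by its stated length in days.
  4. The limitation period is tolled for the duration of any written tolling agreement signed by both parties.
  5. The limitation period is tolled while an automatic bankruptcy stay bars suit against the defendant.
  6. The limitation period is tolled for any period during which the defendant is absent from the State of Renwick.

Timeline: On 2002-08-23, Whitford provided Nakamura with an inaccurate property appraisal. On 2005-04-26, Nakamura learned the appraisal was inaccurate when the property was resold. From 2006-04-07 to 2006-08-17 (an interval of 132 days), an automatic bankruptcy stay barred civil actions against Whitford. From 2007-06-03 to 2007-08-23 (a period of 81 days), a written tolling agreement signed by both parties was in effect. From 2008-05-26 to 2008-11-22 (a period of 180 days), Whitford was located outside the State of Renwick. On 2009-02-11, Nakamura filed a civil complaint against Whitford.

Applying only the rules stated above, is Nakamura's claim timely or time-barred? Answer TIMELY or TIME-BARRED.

TIMELY

Taking the later of the act (2002-08-23) and discovery (2005-04-26), the claim accrued on 2005-04-26.
The untolled deadline — 3 years after 2005-04-26 — is 2008-04-26.
Because the automatic bankruptcy stay ran from 2006-04-07 to 2006-08-17, the deadline is extended by 132 days to 2008-09-05.
The written tolling agreement from 2007-06-03 to 2007-08-23 tolled the period for 81 days, extending the deadline to 2008-11-25.
The period was tolled for 180 days by the defendant's absence from the jurisdiction (2008-05-26 to 2008-11-22), pushing the deadline to 2009-05-24.
The 2009-02-11 filing precedes the 2009-05-24 deadline; the claim is timely.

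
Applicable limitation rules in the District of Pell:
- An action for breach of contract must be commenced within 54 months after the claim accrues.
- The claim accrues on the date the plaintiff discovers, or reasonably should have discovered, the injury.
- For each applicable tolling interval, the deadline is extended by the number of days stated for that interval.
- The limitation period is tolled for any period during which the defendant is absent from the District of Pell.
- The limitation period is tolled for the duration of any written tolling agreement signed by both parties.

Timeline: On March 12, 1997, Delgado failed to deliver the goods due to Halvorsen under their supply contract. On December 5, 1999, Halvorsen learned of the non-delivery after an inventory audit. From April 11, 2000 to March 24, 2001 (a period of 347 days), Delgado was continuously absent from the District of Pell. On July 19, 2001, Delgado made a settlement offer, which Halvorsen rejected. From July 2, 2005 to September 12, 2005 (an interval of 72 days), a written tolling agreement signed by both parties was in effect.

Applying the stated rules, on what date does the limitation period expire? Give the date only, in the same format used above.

Accrual is tied to discovery, so the period began on December 5, 1999 rather than on March 12, 1997 when the act occurred.
Adding the 54 months base period to December 5, 1999 gives a deadline of June 5, 2004, before any tolling.
The defendant's absence from the jurisdiction from April 11, 2000 to March 24, 2001 tolled the period for 347 days, extending the deadline to May 18, 2005.
The written tolling agreement from July 2, 2005 to September 12, 2005 began after the period had already run on May 18, 2005, so it has no tolling effect.
Nothing else in the chronology tolls or restarts the period.

May 18, 2005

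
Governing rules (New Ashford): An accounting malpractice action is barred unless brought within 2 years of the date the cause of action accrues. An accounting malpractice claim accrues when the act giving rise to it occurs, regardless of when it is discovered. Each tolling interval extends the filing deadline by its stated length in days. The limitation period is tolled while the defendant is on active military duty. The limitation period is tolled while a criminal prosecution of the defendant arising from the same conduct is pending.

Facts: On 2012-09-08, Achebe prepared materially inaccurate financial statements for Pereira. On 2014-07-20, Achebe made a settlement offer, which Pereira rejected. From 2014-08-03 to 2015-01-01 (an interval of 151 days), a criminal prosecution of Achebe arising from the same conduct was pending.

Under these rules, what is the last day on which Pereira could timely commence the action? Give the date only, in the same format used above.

The limitation period began to run on 2012-09-08.
Adding the 2 years base period to 2012-09-08 gives a deadline of 2014-09-08, before any tolling.
The pending criminal prosecution from 2014-08-03 to 2015-01-01 tolled the period for 151 days, extending the deadline to 2015-02-06.
None of the other events listed affects the running of the period under the stated rules.

2015-02-06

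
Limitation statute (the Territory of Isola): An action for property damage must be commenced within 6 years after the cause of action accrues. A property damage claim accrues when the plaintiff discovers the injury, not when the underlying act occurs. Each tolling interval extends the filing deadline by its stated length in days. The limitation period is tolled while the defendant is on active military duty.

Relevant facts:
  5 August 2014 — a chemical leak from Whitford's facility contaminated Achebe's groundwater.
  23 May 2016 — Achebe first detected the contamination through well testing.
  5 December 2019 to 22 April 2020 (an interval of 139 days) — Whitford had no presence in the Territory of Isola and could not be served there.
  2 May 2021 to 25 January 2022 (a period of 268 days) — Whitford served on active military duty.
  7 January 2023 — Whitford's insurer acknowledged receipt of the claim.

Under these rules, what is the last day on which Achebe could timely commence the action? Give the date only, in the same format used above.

Accrual is tied to discovery, so the period began on 23 May 2016 rather than on 5 August 2014 when the act occurred.
6 years from 23 May 2016 is 23 May 2022.
Because the defendant's active military service ran from 2 May 2021 to 25 January 2022, the deadline is extended by 268 days to 15 February 2023.
Although the defendant's absence ran from 5 December 2019 to 22 April 2020, the stated rules do not make that a tolling event, so it is disregarded.
The other events in the timeline have no effect on the limitation period under the stated rules.

15 February 2023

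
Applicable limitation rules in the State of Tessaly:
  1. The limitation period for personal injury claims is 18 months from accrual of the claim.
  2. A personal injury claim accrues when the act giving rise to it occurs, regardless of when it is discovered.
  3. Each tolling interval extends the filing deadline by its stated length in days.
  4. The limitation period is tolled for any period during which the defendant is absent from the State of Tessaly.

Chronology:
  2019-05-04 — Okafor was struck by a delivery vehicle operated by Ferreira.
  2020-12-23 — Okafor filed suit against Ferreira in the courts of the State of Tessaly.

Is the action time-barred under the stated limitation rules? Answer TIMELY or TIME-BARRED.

The limitation period began to run on 2019-05-04.
Adding the 18 months base period to 2019-05-04 gives a deadline of 2020-11-04, before any tolling.
The 2020-12-23 filing falls after the 2020-11-04 deadline; the claim is time-barred.

TIME-BARRED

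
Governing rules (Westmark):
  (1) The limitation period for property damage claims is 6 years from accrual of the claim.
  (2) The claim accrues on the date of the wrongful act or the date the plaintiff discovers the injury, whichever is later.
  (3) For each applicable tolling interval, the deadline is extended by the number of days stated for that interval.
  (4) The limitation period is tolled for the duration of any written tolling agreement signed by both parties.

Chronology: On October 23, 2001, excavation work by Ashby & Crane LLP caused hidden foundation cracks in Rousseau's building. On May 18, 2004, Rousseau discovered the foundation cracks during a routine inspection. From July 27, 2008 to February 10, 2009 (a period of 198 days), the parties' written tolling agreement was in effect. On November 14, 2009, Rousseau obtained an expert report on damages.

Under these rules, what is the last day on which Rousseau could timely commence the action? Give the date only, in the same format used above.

December 2, 2010

The claim accrued on May 18, 2004 — the later of the October 23, 2001 act and the May 18, 2004 discovery.
6 years from May 18, 2004 is May 18, 2010.
The period was tolled for 198 days by the written tolling agreement (July 27, 2008 to February 10, 2009), pushing the deadline to December 2, 2010.
The other events in the timeline have no effect on the limitation period under the stated rules.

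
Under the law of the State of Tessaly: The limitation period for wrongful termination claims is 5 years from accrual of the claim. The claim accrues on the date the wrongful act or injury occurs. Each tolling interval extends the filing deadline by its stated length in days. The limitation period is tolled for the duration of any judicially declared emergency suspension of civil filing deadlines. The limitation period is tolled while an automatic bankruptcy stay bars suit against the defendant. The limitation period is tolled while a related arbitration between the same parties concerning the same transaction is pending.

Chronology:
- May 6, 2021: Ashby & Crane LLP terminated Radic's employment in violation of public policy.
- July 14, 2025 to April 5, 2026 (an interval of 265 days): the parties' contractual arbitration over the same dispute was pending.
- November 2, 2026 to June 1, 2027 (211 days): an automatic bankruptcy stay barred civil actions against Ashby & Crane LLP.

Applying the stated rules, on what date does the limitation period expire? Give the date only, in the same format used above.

The limitation period began to run on May 6, 2021.
The untolled deadline — 5 years after May 6, 2021 — is May 6, 2026.
Because the pending related arbitration ran from July 14, 2025 to April 5, 2026, the deadline is extended by 265 days to January 26, 2027.
The automatic bankruptcy stay from November 2, 2026 to June 1, 2027 tolled the period for 211 days, extending the deadline to August 25, 2027.

August 25, 2027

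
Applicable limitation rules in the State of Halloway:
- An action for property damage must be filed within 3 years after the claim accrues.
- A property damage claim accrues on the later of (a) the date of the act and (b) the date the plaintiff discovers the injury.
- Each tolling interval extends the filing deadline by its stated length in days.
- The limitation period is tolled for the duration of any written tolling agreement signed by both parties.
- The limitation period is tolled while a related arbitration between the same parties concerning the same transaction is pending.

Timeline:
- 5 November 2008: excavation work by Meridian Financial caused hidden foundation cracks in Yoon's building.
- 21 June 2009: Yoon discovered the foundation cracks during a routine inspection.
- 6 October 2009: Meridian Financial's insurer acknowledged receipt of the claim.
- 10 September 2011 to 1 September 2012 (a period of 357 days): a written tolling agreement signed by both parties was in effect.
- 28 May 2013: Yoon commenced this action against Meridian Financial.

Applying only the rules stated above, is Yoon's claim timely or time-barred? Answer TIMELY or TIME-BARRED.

Taking the later of the act (5 November 2008) and discovery (21 June 2009), the claim accrued on 21 June 2009.
The untolled deadline — 3 years after 21 June 2009 — is 21 June 2012.
The written tolling agreement from 10 September 2011 to 1 September 2012 tolled the period for 357 days, extending the deadline to 13 June 2013.
Nothing else in the chronology tolls or restarts the period.
The 28 May 2013 filing precedes the 13 June 2013 deadline; the claim is timely.

TIMELY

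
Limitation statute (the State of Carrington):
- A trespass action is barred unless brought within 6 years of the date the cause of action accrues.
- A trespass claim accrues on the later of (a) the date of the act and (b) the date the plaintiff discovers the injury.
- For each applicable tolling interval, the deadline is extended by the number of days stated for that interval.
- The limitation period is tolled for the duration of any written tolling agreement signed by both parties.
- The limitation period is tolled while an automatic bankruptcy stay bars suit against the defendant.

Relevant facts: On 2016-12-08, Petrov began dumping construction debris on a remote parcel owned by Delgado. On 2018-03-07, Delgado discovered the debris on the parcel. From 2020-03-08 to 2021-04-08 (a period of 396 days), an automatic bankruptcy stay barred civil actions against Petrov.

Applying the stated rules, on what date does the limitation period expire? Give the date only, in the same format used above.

2025-04-07

Taking the later of the act (2016-12-08) and discovery (2018-03-07), the claim accrued on 2018-03-07.
6 years from 2018-03-07 is 2024-03-07.
The automatic bankruptcy stay from 2020-03-08 to 2021-04-08 tolled the period for 396 days, extending the deadline to 2025-04-07.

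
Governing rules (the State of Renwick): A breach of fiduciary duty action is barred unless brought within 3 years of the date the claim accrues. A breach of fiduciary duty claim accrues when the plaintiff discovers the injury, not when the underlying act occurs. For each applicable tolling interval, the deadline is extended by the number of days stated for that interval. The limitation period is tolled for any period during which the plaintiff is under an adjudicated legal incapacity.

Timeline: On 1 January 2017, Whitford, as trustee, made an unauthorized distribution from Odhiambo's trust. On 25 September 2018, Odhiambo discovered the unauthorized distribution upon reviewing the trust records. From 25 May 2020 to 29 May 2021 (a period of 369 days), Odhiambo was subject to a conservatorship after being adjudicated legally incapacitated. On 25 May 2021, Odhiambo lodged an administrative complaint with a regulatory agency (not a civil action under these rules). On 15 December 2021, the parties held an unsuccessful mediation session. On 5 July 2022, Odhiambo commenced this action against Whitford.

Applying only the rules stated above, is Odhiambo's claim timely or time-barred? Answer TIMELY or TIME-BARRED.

The claim did not accrue until Odhiambo discovered the injury on 25 September 2018; the 1 January 2017 act date does not start the clock under the stated rule.
The untolled deadline — 3 years after 25 September 2018 — is 25 September 2021.
The period was tolled for 369 days by the plaintiff's legal incapacity (25 May 2020 to 29 May 2021), pushing the deadline to 29 September 2022.
The other events in the timeline have no effect on the limitation period under the stated rules.
Odhiambo filed on 5 July 2022, before the 29 September 2022 deadline, so the action is timely.

TIMELY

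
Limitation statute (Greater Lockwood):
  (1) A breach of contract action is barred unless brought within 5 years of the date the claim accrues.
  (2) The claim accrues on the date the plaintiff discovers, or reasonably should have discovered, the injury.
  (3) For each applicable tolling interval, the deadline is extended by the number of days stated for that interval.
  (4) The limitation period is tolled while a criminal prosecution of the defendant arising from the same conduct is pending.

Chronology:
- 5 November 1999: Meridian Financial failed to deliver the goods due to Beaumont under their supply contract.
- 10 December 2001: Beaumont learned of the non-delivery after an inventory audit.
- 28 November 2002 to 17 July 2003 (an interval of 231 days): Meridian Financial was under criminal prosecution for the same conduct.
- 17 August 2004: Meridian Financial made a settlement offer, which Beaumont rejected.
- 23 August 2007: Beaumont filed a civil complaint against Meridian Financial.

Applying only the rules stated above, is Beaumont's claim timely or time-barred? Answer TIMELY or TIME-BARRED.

The claim did not accrue until Beaumont discovered the injury on 10 December 2001; the 5 November 1999 act date does not start the clock under the stated rule.
The untolled deadline — 5 years after 10 December 2001 — is 10 December 2006.
The period was tolled for 231 days by the pending criminal prosecution (28 November 2002 to 17 July 2003), pushing the deadline to 29 July 2007.
Nothing else in the chronology tolls or restarts the period.
The 23 August 2007 filing falls after the 29 July 2007 deadline; the claim is time-barred.

TIME-BARRED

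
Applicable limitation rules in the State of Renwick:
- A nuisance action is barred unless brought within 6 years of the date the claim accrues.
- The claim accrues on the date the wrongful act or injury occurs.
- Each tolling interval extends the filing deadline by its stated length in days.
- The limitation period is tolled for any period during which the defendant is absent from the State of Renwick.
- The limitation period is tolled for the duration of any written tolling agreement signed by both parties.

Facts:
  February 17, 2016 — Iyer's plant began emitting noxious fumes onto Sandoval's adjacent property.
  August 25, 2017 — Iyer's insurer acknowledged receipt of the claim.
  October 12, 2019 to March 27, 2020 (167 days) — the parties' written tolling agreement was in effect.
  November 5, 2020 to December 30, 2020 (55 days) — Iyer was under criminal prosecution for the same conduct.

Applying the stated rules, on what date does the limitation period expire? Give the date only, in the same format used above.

August 3, 2022

The limitation period began to run on February 17, 2016.
6 years from February 17, 2016 is February 17, 2022.
Because the written tolling agreement ran from October 12, 2019 to March 27, 2020, the deadline is extended by 167 days to August 3, 2022.
The pending criminal prosecution from November 5, 2020 to December 30, 2020 does not toll the period, because no stated rule makes a criminal prosecution a tolling event.
None of the other events listed affects the running of the period under the stated rules.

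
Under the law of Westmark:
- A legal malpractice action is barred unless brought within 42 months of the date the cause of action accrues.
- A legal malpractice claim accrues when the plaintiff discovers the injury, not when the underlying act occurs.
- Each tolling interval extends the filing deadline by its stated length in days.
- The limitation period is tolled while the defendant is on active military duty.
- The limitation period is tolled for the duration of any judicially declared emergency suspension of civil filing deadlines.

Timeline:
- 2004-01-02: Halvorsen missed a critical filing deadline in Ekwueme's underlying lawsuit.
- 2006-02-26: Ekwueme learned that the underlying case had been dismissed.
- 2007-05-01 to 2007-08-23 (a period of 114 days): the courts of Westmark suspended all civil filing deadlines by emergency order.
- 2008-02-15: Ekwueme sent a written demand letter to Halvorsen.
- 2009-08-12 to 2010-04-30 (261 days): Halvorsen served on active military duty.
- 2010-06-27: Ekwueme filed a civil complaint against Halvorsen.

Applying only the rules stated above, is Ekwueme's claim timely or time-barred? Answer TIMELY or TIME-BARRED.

The claim did not accrue until Ekwueme discovered the injury on 2006-02-26; the 2004-01-02 act date does not start the clock under the stated rule.
42 months from 2006-02-26 is 2009-08-26.
The emergency suspension of filing deadlines from 2007-05-01 to 2007-08-23 tolled the period for 114 days, extending the deadline to 2009-12-18.
The period was tolled for 261 days by the defendant's active military service (2009-08-12 to 2010-04-30), pushing the deadline to 2010-09-05.
None of the other events listed affects the running of the period under the stated rules.
Ekwueme filed on 2010-06-27, before the 2010-09-05 deadline, so the action is timely.

TIMELY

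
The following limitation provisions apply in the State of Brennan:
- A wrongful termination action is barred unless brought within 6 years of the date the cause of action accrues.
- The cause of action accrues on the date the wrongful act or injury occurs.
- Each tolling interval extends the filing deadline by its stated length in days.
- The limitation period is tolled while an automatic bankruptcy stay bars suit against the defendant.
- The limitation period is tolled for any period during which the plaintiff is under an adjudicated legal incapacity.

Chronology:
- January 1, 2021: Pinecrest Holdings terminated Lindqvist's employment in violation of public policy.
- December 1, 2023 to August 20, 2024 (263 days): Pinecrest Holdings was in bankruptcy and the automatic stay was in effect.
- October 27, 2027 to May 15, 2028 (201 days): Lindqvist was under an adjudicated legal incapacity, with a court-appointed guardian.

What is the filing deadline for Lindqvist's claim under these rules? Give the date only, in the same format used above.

September 21, 2027

The limitation period began to run on January 1, 2021.
The untolled deadline — 6 years after January 1, 2021 — is January 1, 2027.
Because the automatic bankruptcy stay ran from December 1, 2023 to August 20, 2024, the deadline is extended by 263 days to September 21, 2027.
The plaintiff's legal incapacity starting October 27, 2027 came too late — the period had run on September 21, 2027 — and so does not extend the deadline.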